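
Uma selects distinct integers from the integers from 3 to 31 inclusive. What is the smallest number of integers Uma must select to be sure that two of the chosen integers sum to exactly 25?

Two chosen integers sum to 25 exactly when both halves of some pair {x, 25−x} with 3 ≤ x ≤ 25−x ≤ 22 are chosen — 10 such pairs.
The remaining 9 elements (those with no distinct partner in range) can never complete a 25-sum, so the worst case takes all of them and one from each pair: 9 + 10 = 19.
By pigeonhole, the 20th integer has to be the second member of some pair, so 19 + 1 = 20.

20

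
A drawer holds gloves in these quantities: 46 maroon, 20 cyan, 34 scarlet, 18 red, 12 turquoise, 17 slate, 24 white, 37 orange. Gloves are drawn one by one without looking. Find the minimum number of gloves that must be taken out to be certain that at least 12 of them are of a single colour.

Put each drawn glove into a box by colour. The largest draw with every box below 12 takes min(count, 11) from each colour.
Σ min(cᵢ, 11) = 11 + 11 + 11 + 11 + 11 + 11 + 11 + 11 = 88.
Draw number 88 + 1 = 89 must push one box to 12.

89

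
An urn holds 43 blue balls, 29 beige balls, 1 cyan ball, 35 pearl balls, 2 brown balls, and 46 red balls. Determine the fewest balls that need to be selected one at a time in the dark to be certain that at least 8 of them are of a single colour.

32

An adversary could hand out at most 7 balls per colour (cyan, brown run out sooner): 7 + 7 + 1 + 7 + 2 + 7 = 31 balls and still no colour has 8.
One more ball lands in a colour already at 7, so 32 draws are enough and 31 are not.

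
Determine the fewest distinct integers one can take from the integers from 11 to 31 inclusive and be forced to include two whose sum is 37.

Two chosen integers sum to 37 exactly when both halves of some pair {x, 37−x} with 11 ≤ x ≤ 37−x ≤ 26 are chosen — 8 such pairs.
The remaining 5 elements (those with no distinct partner in range) can never complete a 37-sum, so the worst case takes all of them and one from each pair: 5 + 8 = 13.
Pigeonhole: the 14th integer has to be the second member of some pair, so 13 + 1 = 14.

14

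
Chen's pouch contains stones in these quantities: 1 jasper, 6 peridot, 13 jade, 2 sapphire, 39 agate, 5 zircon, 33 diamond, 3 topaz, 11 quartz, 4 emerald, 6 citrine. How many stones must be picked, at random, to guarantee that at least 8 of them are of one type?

An adversary could hand out at most 7 stones per type (7 types run out sooner): 1 + 6 + 7 + 2 + 7 + 5 + 7 + 3 + 7 + 4 + 6 = 55 stones and still no type has 8.
By the pigeonhole principle, one more stone lands in a type already at 7, so 56 draws are enough and 55 are not.

56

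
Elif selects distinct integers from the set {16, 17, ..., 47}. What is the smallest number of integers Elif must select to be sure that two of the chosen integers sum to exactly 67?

Two chosen integers sum to 67 exactly when both halves of some pair {x, 67−x} with 20 ≤ x ≤ 67−x ≤ 47 are chosen — 14 such pairs.
The remaining 4 elements (those with no distinct partner in range) can never complete a 67-sum, so the worst case takes all of them and one from each pair: 4 + 14 = 18.
By pigeonhole, the 19th integer has to be the second member of some pair, so 18 + 1 = 19.

19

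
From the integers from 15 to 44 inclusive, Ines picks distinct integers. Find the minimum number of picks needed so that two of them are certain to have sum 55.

18

A set avoiding the sum 55 can contain at most one of each pair {x, 55−x}, plus the 4 elements whose complement lies outside the range.
The integers 28, …, 44 (17 of them) are such a set: any two sum to at least 28+29 = 57 > 55.
By pigeonhole, any 18th integer completes one of the 13 pairs, so 18 choices force a sum of 55.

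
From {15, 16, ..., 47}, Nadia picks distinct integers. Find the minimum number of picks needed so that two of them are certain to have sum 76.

25

Group the elements by complementary pair {x, 76−x}: {29,47}, {30,46}, {31,45}, …, giving 9 two-element pairs; the single value 38 (it cannot pair with itself since the integers are distinct); and 14 integers whose partner 76−x falls outside [15,47].
Pigeonhole: treating each of those 24 groups as a pigeonhole, one can pick one integer per group — 24 integers — with no two summing to 76.
The 25th integer lands in an occupied pair, forcing a sum of 76.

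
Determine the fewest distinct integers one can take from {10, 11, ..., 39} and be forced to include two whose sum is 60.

22

Group the elements by complementary pair {x, 60−x}: {21,39}, {22,38}, {23,37}, …, giving 9 two-element pairs; the single value 30 (it cannot pair with itself since the integers are distinct); and 11 integers whose partner 60−x falls outside [10,39].
By pigeonhole, treating each of those 21 groups as a pigeonhole, one can pick one integer per group — 21 integers — with no two summing to 60.
The 22nd integer lands in an occupied pair, forcing a sum of 60.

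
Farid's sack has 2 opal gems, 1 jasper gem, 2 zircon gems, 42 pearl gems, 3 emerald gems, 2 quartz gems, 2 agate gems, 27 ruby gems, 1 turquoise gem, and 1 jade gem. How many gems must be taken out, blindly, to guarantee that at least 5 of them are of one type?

An adversary could hand out at most 4 gems per type (8 types run out sooner): 2 + 1 + 2 + 4 + 3 + 2 + 2 + 4 + 1 + 1 = 22 gems and still no type has 5.
One more gem lands in a type already at 4, so 23 draws are enough and 22 are not.

23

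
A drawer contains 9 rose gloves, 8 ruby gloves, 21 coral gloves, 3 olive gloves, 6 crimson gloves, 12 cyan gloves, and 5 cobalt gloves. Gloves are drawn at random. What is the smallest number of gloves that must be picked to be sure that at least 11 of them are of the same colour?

52

An adversary could hand out at most 10 gloves per colour (5 colours run out sooner): 9 + 8 + 10 + 3 + 6 + 10 + 5 = 51 gloves and still no colour has 11.
By pigeonhole, one more glove lands in a colour already at 10, so 52 draws are enough and 51 are not.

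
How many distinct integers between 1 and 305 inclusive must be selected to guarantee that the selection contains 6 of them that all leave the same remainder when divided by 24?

The 24 residue classes mod 24 are the pigeonholes.
With 120 integers one could put 5 in each residue class and have no class reach 6.
The 121st integer pushes some class to 6, so 24·5 + 1 = 121.

121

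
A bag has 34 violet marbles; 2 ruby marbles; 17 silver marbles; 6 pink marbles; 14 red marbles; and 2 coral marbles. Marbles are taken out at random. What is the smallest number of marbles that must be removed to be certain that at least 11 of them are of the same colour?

Put each drawn marble into a box by colour. The largest draw with every box below 11 takes min(count, 10) from each colour; colours with fewer than 10 contribute all they have.
Σ min(cᵢ, 10) = 10 + 2 + 10 + 6 + 10 + 2 = 40.
Draw number 40 + 1 = 41 must push one box to 11.

41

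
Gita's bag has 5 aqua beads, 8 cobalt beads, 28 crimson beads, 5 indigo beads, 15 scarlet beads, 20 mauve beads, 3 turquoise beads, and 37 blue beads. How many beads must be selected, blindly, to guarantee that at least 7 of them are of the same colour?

The 8 colours are the holes; the beads drawn are the pigeons.
To avoid 7 of any one colour, the worst case takes at most 6 of each colour, or every bead of a colour that has fewer than 6.
That gives 5 + 6 + 6 + 5 + 6 + 6 + 3 + 6 = 43 beads with no colour reaching 7.
The next bead forces some colour to 7, so 43 + 1 = 44.

44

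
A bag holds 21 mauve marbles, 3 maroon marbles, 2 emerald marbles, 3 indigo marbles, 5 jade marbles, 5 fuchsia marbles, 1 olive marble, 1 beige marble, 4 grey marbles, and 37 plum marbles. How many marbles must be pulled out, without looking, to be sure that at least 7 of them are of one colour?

37

Put each drawn marble into a box by colour. The largest draw with every box below 7 takes min(count, 6) from each colour; colours with fewer than 6 contribute all they have.
Σ min(cᵢ, 6) = 6 + 3 + 2 + 3 + 5 + 5 + 1 + 1 + 4 + 6 = 36.
Draw number 36 + 1 = 37 must push one box to 7.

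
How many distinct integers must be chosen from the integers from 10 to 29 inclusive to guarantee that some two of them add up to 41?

A set avoiding the sum 41 can contain at most one of each pair {x, 41−x}, plus the 2 elements whose complement lies outside the range.
The integers 10, …, 20 (11 of them) are such a set: any two sum to at least 10+11 = 21 and at most 19+20 = 39 < 41.
Any 12th integer completes one of the 9 pairs, so 12 choices force a sum of 41.

12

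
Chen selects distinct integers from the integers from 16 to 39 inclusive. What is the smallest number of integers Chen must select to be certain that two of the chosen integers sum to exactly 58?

Two chosen integers sum to 58 exactly when both halves of some pair {x, 58−x} with 19 ≤ x ≤ 58−x ≤ 39 are chosen — 10 such pairs.
The remaining 4 elements (those with no distinct partner in range) can never complete a 58-sum, so the worst case takes all of them and one from each pair: 4 + 10 = 14.
By the pigeonhole principle, the 15th integer has to be the second member of some pair, so 14 + 1 = 15.

15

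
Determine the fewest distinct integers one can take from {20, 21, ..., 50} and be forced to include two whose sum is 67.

Group the elements by complementary pair {x, 67−x}: {20,47}, {21,46}, {22,45}, …, giving 14 two-element pairs and 3 integers whose partner 67−x falls outside [20,50].
Treating each of those 17 groups as a pigeonhole, one can pick one integer per group — 17 integers — with no two summing to 67.
The 18th integer lands in an occupied pair, forcing a sum of 67.

18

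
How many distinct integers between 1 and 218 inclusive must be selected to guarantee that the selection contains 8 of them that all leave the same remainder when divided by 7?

By the pigeonhole principle, the 7 residue classes mod 7 are the pigeonholes.
With 49 integers one could put 7 in each residue class and have no class reach 8.
The 50th integer pushes some class to 8, so 7·7 + 1 = 50.

50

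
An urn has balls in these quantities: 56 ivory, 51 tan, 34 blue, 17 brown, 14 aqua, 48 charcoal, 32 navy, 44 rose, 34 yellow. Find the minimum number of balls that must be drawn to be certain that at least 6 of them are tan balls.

In the worst case for collecting tan balls, every non-tan ball comes out first.
There are 56 + 34 + 17 + 14 + 48 + 32 + 44 + 34 = 279 non-tan balls altogether.
After those, each further ball must be tan, so 279 + 6 = 285 draws guarantee 6 tan balls.

285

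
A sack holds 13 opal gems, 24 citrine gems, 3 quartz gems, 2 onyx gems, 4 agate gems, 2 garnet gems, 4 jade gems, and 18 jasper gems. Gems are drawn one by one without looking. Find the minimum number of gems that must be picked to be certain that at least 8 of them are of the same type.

Pigeonhole: the 8 types are the holes; the gems drawn are the pigeons.
To avoid 8 of any one type, the worst case takes at most 7 of each type, or every gem of a type that has fewer than 7.
That gives 7 + 7 + 3 + 2 + 4 + 2 + 4 + 7 = 36 gems with no type reaching 8.
The next gem forces some type to 8, so 36 + 1 = 37.

37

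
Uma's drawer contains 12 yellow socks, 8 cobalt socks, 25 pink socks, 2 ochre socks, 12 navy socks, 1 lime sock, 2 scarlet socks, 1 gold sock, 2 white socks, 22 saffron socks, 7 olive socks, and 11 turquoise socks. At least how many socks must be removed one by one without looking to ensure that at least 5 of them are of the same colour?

37

Put each drawn sock into a box by colour. The largest draw with every box below 5 takes min(count, 4) from each colour; colours with fewer than 4 contribute all they have.
Σ min(cᵢ, 4) = 4 + 4 + 4 + 2 + 4 + 1 + 2 + 1 + 2 + 4 + 4 + 4 = 36.
Draw number 36 + 1 = 37 must push one box to 5.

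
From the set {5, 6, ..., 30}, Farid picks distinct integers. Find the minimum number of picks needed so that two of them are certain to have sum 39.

Two chosen integers sum to 39 exactly when both halves of some pair {x, 39−x} with 9 ≤ x ≤ 39−x ≤ 30 are chosen — 11 such pairs.
The remaining 4 elements (those with no distinct partner in range) can never complete a 39-sum, so the worst case takes all of them and one from each pair: 4 + 11 = 15.
The 16th integer has to be the second member of some pair, so 15 + 1 = 16.

16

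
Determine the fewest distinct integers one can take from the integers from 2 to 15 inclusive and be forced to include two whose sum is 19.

Two chosen integers sum to 19 exactly when both halves of some pair {x, 19−x} with 4 ≤ x ≤ 19−x ≤ 15 are chosen — 6 such pairs.
The remaining 2 elements (those with no distinct partner in range) can never complete a 19-sum, so the worst case takes all of them and one from each pair: 2 + 6 = 8.
By pigeonhole, the 9th integer has to be the second member of some pair, so 8 + 1 = 9.

9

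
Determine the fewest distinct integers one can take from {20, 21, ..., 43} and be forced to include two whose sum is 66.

15

Group the elements by complementary pair {x, 66−x}: {23,43}, {24,42}, {25,41}, …, giving 10 two-element pairs, the single value 33 (it cannot pair with itself since the integers are distinct), and 3 integers whose partner 66−x falls outside [20,43].
Treating each of those 14 groups as a pigeonhole, one can pick one integer per group — 14 integers — with no two summing to 66.
The 15th integer lands in an occupied pair, forcing a sum of 66.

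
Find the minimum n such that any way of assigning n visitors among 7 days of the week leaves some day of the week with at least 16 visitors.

106

With 105 visitors one could put exactly 15 in each of the 7 days of the week, and no day of the week would reach 16.
By the pigeonhole principle, one more visitor must land in a day of the week that already has 15, giving it 16.
So 7 × 15 + 1 = 106 visitors are required.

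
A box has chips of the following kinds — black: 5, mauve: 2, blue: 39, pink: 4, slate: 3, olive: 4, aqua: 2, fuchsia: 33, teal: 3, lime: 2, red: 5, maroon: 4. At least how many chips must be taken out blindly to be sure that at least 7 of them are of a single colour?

47

The 12 colours are the holes; the chips drawn are the pigeons.
To avoid 7 of any one colour, the worst case takes at most 6 of each colour, or every chip of a colour that has fewer than 6.
That gives 5 + 2 + 6 + 4 + 3 + 4 + 2 + 6 + 3 + 2 + 5 + 4 = 46 chips with no colour reaching 7.
The next chip forces some colour to 7, so 46 + 1 = 47.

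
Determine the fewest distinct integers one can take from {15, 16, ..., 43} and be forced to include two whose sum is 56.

Two chosen integers sum to 56 exactly when both halves of some pair {x, 56−x} with 15 ≤ x ≤ 56−x ≤ 41 are chosen — 13 such pairs.
The remaining 3 elements (those with no distinct partner in range) can never complete a 56-sum, so the worst case takes all of them and one from each pair: 3 + 13 = 16.
The 17th integer has to be the second member of some pair, so 16 + 1 = 17.

17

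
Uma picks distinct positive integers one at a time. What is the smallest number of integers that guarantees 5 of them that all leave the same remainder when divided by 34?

By the pigeonhole principle, the 34 residue classes mod 34 are the pigeonholes.
With 136 integers one could put 4 in each residue class and have no class reach 5.
The 137th integer pushes some class to 5, so 34·4 + 1 = 137.

137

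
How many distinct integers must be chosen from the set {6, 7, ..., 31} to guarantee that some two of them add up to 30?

Two chosen integers sum to 30 exactly when both halves of some pair {x, 30−x} with 6 ≤ x ≤ 30−x ≤ 24 are chosen — 9 such pairs.
The remaining 8 elements (those with no distinct partner in range) can never complete a 30-sum, so the worst case takes all of them and one from each pair: 8 + 9 = 17.
By the pigeonhole principle, the 18th integer has to be the second member of some pair, so 17 + 1 = 18.

18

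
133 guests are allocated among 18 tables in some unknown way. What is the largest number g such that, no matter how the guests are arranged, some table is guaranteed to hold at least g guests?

8

By the pigeonhole principle, the 18 tables are the holes and the 133 guests are the pigeons.
If every table held at most 7 guests, the total would be at most 18 × 7 = 126, which is less than 133.
So some table holds at least ⌈133/18⌉ = 8 guests.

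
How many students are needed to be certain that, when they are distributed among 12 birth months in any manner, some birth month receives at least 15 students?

With 168 students one could put exactly 14 in each of the 12 birth months, and no birth month would reach 15.
One more student must land in a birth month that already has 14, giving it 15.
So 12 × 14 + 1 = 169 students are required.

169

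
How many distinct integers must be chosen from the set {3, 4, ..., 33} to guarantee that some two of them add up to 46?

Two chosen integers sum to 46 exactly when both halves of some pair {x, 46−x} with 13 ≤ x ≤ 46−x ≤ 33 are chosen — 10 such pairs.
The remaining 11 elements (those with no distinct partner in range) can never complete a 46-sum, so the worst case takes all of them and one from each pair: 11 + 10 = 21.
By pigeonhole, the 22nd integer has to be the second member of some pair, so 21 + 1 = 22.

22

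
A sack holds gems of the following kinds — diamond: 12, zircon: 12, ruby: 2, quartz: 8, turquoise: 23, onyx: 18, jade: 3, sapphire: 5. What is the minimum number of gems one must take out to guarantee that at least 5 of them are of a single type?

Put each drawn gem into a box by type. The largest draw with every box below 5 takes min(count, 4) from each type; types with fewer than 4 contribute all they have.
Σ min(cᵢ, 4) = 4 + 4 + 2 + 4 + 4 + 4 + 3 + 4 = 29.
Draw number 29 + 1 = 30 must push one box to 5.

30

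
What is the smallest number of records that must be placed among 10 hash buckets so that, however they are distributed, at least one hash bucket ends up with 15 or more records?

141

With 140 records one could put exactly 14 in each of the 10 hash buckets, and no hash bucket would reach 15.
By the pigeonhole principle, one more record must land in a hash bucket that already has 14, giving it 15.
So 10 × 14 + 1 = 141 records are required.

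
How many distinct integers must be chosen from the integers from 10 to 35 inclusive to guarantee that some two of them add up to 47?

15

A set avoiding the sum 47 can contain at most one of each pair {x, 47−x}, plus the 2 elements whose complement lies outside the range.
The integers 10, …, 23 (14 of them) are such a set: any two sum to at least 10+11 = 21 and at most 22+23 = 45 < 47.
Pigeonhole: any 15th integer completes one of the 12 pairs, so 15 choices force a sum of 47.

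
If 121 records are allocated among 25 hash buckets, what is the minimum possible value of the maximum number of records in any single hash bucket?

Pigeonhole: the 25 hash buckets are the holes and the 121 records are the pigeons.
If every hash bucket held at most 4 records, the total would be at most 25 × 4 = 100, which is less than 121.
So some hash bucket holds at least ⌈121/25⌉ = 5 records.

5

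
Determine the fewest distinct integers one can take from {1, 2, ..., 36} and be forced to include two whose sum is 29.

Two chosen integers sum to 29 exactly when both halves of some pair {x, 29−x} with 1 ≤ x ≤ 29−x ≤ 28 are chosen — 14 such pairs.
The remaining 8 elements (those with no distinct partner in range) can never complete a 29-sum, so the worst case takes all of them and one from each pair: 8 + 14 = 22.
By the pigeonhole principle, the 23rd integer has to be the second member of some pair, so 22 + 1 = 23.

23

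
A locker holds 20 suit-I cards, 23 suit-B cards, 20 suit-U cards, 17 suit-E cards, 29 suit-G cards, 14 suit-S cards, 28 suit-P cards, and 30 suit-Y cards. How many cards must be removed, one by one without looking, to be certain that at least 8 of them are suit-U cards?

169

In the worst case for collecting suit-U cards, every non-suit-U card comes out first.
There are 20 + 23 + 17 + 29 + 14 + 28 + 30 = 161 non-suit-U cards altogether.
After those, each further card must be suit-U, so 161 + 8 = 169 draws guarantee 8 suit-U cards.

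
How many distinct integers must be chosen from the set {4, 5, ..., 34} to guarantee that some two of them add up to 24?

Group the elements by complementary pair {x, 24−x}: {4,20}, {5,19}, {6,18}, …, giving 8 two-element pairs, the single value 12 (it cannot pair with itself since the integers are distinct), and 14 integers whose partner 24−x falls outside [4,34].
By the pigeonhole principle, treating each of those 23 groups as a pigeonhole, one can pick one integer per group — 23 integers — with no two summing to 24.
The 24th integer lands in an occupied pair, forcing a sum of 24.

24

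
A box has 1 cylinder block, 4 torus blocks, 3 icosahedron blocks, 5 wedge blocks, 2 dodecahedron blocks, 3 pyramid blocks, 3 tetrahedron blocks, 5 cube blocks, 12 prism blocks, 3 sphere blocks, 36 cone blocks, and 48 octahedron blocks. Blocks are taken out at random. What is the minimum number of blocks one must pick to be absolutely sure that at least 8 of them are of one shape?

The 12 shapes are the holes; the blocks drawn are the pigeons.
To avoid 8 of any one shape, the worst case takes at most 7 of each shape, or every block of a shape that has fewer than 7.
That gives 1 + 4 + 3 + 5 + 2 + 3 + 3 + 5 + 7 + 3 + 7 + 7 = 50 blocks with no shape reaching 8.
The next block forces some shape to 8, so 50 + 1 = 51.

51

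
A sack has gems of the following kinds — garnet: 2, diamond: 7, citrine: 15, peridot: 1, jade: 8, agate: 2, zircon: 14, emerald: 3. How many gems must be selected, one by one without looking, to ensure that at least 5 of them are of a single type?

By pigeonhole, put each drawn gem into a box by type. The largest draw with every box below 5 takes min(count, 4) from each type; types with fewer than 4 contribute all they have.
Σ min(cᵢ, 4) = 2 + 4 + 4 + 1 + 4 + 2 + 4 + 3 = 24.
Draw number 24 + 1 = 25 must push one box to 5.

25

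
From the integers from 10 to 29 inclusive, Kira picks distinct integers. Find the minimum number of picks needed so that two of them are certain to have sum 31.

15

Two chosen integers sum to 31 exactly when both halves of some pair {x, 31−x} with 10 ≤ x ≤ 31−x ≤ 21 are chosen — 6 such pairs.
The remaining 8 elements (those with no distinct partner in range) can never complete a 31-sum, so the worst case takes all of them and one from each pair: 8 + 6 = 14.
By the pigeonhole principle, the 15th integer has to be the second member of some pair, so 14 + 1 = 15.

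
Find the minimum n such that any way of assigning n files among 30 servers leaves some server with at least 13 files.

With 360 files one could put exactly 12 in each of the 30 servers, and no server would reach 13.
One more file must land in a server that already has 12, giving it 13.
So 30 × 12 + 1 = 361 files are required.

361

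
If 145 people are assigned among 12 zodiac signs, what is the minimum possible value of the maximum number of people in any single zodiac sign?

13

Pigeonhole: the 12 zodiac signs are the holes and the 145 people are the pigeons.
If every zodiac sign held at most 12 people, the total would be at most 12 × 12 = 144, which is less than 145.
So some zodiac sign holds at least ⌈145/12⌉ = 13 people.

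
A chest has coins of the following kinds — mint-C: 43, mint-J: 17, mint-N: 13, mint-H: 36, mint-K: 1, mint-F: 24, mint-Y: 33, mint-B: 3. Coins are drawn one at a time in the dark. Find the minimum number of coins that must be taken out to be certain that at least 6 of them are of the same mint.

35

An adversary could hand out at most 5 coins per mint (mint-K, mint-B run out sooner): 5 + 5 + 5 + 5 + 1 + 5 + 5 + 3 = 34 coins and still no mint has 6.
One more coin lands in a mint already at 5, so 35 draws are enough and 34 are not.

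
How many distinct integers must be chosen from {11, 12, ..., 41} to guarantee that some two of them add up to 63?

22

A set avoiding the sum 63 can contain at most one of each pair {x, 63−x}, plus the 11 elements whose complement lies outside the range.
The integers 11, …, 31 (21 of them) are such a set: any two sum to at least 11+12 = 23 and at most 30+31 = 61 < 63.
By the pigeonhole principle, any 22nd integer completes one of the 10 pairs, so 22 choices force a sum of 63.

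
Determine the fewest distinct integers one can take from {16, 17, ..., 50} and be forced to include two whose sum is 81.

26

Group the elements by complementary pair {x, 81−x}: {31,50}, {32,49}, {33,48}, …, giving 10 two-element pairs and 15 integers whose partner 81−x falls outside [16,50].
Treating each of those 25 groups as a pigeonhole, one can pick one integer per group — 25 integers — with no two summing to 81.
The 26th integer lands in an occupied pair, forcing a sum of 81.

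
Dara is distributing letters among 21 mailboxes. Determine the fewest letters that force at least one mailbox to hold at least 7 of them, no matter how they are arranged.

127

With 126 letters one could put exactly 6 in each of the 21 mailboxes, and no mailbox would reach 7.
One more letter must land in a mailbox that already has 6, giving it 7.
So 21 × 6 + 1 = 127 letters are required.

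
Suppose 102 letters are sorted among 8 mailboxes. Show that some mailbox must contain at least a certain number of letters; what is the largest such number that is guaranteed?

13

The 8 mailboxes are the holes and the 102 letters are the pigeons.
If every mailbox held at most 12 letters, the total would be at most 8 × 12 = 96, which is less than 102.
So some mailbox holds at least ⌈102/8⌉ = 13 letters.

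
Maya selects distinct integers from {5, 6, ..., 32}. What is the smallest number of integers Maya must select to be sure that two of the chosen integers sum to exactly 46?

Two chosen integers sum to 46 exactly when both halves of some pair {x, 46−x} with 14 ≤ x ≤ 46−x ≤ 32 are chosen — 9 such pairs.
The remaining 10 elements (those with no distinct partner in range) can never complete a 46-sum, so the worst case takes all of them and one from each pair: 10 + 9 = 19.
Pigeonhole: the 20th integer has to be the second member of some pair, so 19 + 1 = 20.

20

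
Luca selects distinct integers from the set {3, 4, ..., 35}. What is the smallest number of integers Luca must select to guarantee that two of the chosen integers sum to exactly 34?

Group the elements by complementary pair {x, 34−x}: {3,31}, {4,30}, {5,29}, …, giving 14 two-element pairs, the single value 17 (it cannot pair with itself since the integers are distinct), and 4 integers whose partner 34−x falls outside [3,35].
Treating each of those 19 groups as a pigeonhole, one can pick one integer per group — 19 integers — with no two summing to 34.
The 20th integer lands in an occupied pair, forcing a sum of 34.

20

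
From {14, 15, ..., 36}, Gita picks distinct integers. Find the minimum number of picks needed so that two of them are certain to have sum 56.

Group the elements by complementary pair {x, 56−x}: {20,36}, {21,35}, {22,34}, …, giving 8 two-element pairs, the single value 28 (it cannot pair with itself since the integers are distinct), and 6 integers whose partner 56−x falls outside [14,36].
Treating each of those 15 groups as a pigeonhole, one can pick one integer per group — 15 integers — with no two summing to 56.
The 16th integer lands in an occupied pair, forcing a sum of 56.

16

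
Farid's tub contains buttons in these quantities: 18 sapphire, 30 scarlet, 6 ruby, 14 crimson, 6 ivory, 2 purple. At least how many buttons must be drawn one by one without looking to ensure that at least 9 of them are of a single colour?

39

An adversary could hand out at most 8 buttons per colour (ruby, ivory, purple run out sooner): 8 + 8 + 6 + 8 + 6 + 2 = 38 buttons and still no colour has 9.
By pigeonhole, one more button lands in a colour already at 8, so 39 draws are enough and 38 are not.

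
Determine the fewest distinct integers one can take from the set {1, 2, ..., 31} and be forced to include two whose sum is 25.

Group the elements by complementary pair {x, 25−x}: {1,24}, {2,23}, {3,22}, …, giving 12 two-element pairs and 7 integers whose partner 25−x falls outside [1,31].
By pigeonhole, treating each of those 19 groups as a pigeonhole, one can pick one integer per group — 19 integers — with no two summing to 25.
The 20th integer lands in an occupied pair, forcing a sum of 25.

20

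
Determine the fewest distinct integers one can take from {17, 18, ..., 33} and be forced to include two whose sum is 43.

13

Group the elements by complementary pair {x, 43−x}: {17,26}, {18,25}, {19,24}, …, giving 5 two-element pairs and 7 integers whose partner 43−x falls outside [17,33].
Treating each of those 12 groups as a pigeonhole, one can pick one integer per group — 12 integers — with no two summing to 43.
The 13th integer lands in an occupied pair, forcing a sum of 43.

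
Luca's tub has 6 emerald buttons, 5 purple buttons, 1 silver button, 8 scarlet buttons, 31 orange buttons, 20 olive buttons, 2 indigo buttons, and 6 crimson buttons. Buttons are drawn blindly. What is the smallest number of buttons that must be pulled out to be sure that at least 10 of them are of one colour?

The 8 colours are the holes; the buttons drawn are the pigeons.
To avoid 10 of any one colour, the worst case takes at most 9 of each colour, or every button of a colour that has fewer than 9.
That gives 6 + 5 + 1 + 8 + 9 + 9 + 2 + 6 = 46 buttons with no colour reaching 10.
The next button forces some colour to 10, so 46 + 1 = 47.

47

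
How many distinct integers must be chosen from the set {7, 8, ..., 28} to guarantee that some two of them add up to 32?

A set avoiding the sum 32 can contain at most one of each pair {x, 32−x}, plus the 4 elements whose complement lies outside the range or equal to its own complement.
The integers 16, …, 28 (13 of them) are such a set: any two sum to at least 16+17 = 33 > 32.
Pigeonhole: any 14th integer completes one of the 9 pairs, so 14 choices force a sum of 32.

14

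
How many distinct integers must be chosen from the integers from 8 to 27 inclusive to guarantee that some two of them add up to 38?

Two chosen integers sum to 38 exactly when both halves of some pair {x, 38−x} with 11 ≤ x ≤ 38−x ≤ 27 are chosen — 8 such pairs.
The remaining 4 elements (those with no distinct partner in range) can never complete a 38-sum, so the worst case takes all of them and one from each pair: 4 + 8 = 12.
Pigeonhole: the 13th integer has to be the second member of some pair, so 12 + 1 = 13.

13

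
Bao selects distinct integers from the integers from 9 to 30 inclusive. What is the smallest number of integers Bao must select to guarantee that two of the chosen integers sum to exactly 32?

Group the elements by complementary pair {x, 32−x}: {9,23}, {10,22}, {11,21}, …, giving 7 two-element pairs, the single value 16 (it cannot pair with itself since the integers are distinct), and 7 integers whose partner 32−x falls outside [9,30].
Treating each of those 15 groups as a pigeonhole, one can pick one integer per group — 15 integers — with no two summing to 32.
The 16th integer lands in an occupied pair, forcing a sum of 32.

16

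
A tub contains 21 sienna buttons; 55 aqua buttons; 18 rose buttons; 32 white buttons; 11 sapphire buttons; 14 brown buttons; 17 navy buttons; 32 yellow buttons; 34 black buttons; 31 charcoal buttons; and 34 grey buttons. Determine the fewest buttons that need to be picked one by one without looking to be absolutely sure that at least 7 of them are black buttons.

In the worst case for collecting black buttons, every non-black button comes out first.
There are 21 + 55 + 18 + 32 + 11 + 14 + 17 + 32 + 31 + 34 = 265 non-black buttons altogether.
After those, each further button must be black, so 265 + 7 = 272 draws guarantee 7 black buttons.

272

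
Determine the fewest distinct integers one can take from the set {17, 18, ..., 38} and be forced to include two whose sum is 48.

16

Two chosen integers sum to 48 exactly when both halves of some pair {x, 48−x} with 17 ≤ x ≤ 48−x ≤ 31 are chosen — 7 such pairs.
The remaining 8 elements (those with no distinct partner in range) can never complete a 48-sum, so the worst case takes all of them and one from each pair: 8 + 7 = 15.
The 16th integer has to be the second member of some pair, so 15 + 1 = 16.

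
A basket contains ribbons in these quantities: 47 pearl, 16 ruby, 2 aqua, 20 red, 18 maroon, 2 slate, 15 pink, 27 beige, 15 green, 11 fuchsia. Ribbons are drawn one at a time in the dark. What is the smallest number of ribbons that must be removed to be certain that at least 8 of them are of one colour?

61

Pigeonhole: put each drawn ribbon into a box by colour. The largest draw with every box below 8 takes min(count, 7) from each colour; colours with fewer than 7 contribute all they have.
Σ min(cᵢ, 7) = 7 + 7 + 2 + 7 + 7 + 2 + 7 + 7 + 7 + 7 = 60.
Draw number 60 + 1 = 61 must push one box to 8.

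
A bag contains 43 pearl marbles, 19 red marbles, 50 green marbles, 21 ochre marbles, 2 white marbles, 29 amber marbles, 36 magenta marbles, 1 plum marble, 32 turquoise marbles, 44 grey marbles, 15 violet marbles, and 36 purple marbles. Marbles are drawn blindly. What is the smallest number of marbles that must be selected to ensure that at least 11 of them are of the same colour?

An adversary could hand out at most 10 marbles per colour (white, plum run out sooner): 10 + 10 + 10 + 10 + 2 + 10 + 10 + 1 + 10 + 10 + 10 + 10 = 103 marbles and still no colour has 11.
One more marble lands in a colour already at 10, so 104 draws are enough and 103 are not.

104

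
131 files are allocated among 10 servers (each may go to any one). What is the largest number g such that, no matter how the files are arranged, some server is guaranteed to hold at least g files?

By the pigeonhole principle, the 10 servers are the holes and the 131 files are the pigeons.
If every server held at most 13 files, the total would be at most 10 × 13 = 130, which is less than 131.
So some server holds at least ⌈131/10⌉ = 14 files.

14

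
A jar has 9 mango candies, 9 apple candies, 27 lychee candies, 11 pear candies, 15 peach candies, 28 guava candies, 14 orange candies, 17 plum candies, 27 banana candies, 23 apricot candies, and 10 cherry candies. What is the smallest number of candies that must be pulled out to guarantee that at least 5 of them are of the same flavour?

The 11 flavours are the holes; the candies drawn are the pigeons.
To avoid 5 of any one flavour, the worst case takes at most 4 of each flavour.
That gives 4 + 4 + 4 + 4 + 4 + 4 + 4 + 4 + 4 + 4 + 4 = 44 candies with no flavour reaching 5.
The next candy forces some flavour to 5, so 44 + 1 = 45.

45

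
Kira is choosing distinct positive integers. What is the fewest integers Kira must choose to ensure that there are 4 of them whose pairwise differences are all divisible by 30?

91

Integers whose pairwise differences are multiples of 30 are exactly those sharing a remainder mod 30. By pigeonhole, the 30 residue classes mod 30 are the pigeonholes.
With 90 integers one could put 3 in each residue class and have no class reach 4.
The 91st integer pushes some class to 4, so 30·3 + 1 = 91.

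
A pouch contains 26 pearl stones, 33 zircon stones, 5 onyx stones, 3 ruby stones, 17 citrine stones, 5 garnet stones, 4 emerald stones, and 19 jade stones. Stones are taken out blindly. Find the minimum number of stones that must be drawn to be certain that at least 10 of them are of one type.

54

Pigeonhole: put each drawn stone into a box by type. The largest draw with every box below 10 takes min(count, 9) from each type; types with fewer than 9 contribute all they have.
Σ min(cᵢ, 9) = 9 + 9 + 5 + 3 + 9 + 5 + 4 + 9 = 53.
Draw number 53 + 1 = 54 must push one box to 10.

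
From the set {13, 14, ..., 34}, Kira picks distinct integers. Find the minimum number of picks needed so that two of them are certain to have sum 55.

Group the elements by complementary pair {x, 55−x}: {21,34}, {22,33}, {23,32}, …, giving 7 two-element pairs and 8 integers whose partner 55−x falls outside [13,34].
Treating each of those 15 groups as a pigeonhole, one can pick one integer per group — 15 integers — with no two summing to 55.
The 16th integer lands in an occupied pair, forcing a sum of 55.

16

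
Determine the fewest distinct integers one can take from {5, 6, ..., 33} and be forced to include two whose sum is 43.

Two chosen integers sum to 43 exactly when both halves of some pair {x, 43−x} with 10 ≤ x ≤ 43−x ≤ 33 are chosen — 12 such pairs.
The remaining 5 elements (those with no distinct partner in range) can never complete a 43-sum, so the worst case takes all of them and one from each pair: 5 + 12 = 17.
By the pigeonhole principle, the 18th integer has to be the second member of some pair, so 17 + 1 = 18.

18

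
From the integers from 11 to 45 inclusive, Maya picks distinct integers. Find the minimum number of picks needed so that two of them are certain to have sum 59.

20

A set avoiding the sum 59 can contain at most one of each pair {x, 59−x}, plus the 3 elements whose complement lies outside the range.
The integers 11, …, 29 (19 of them) are such a set: any two sum to at least 11+12 = 23 and at most 28+29 = 57 < 59.
Any 20th integer completes one of the 16 pairs, so 20 choices force a sum of 59.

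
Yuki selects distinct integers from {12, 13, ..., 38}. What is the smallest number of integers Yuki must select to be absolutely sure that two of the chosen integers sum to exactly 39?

20

A set avoiding the sum 39 can contain at most one of each pair {x, 39−x}, plus the 11 elements whose complement lies outside the range.
The integers 20, …, 38 (19 of them) are such a set: any two sum to at least 20+21 = 41 > 39.
Any 20th integer completes one of the 8 pairs, so 20 choices force a sum of 39.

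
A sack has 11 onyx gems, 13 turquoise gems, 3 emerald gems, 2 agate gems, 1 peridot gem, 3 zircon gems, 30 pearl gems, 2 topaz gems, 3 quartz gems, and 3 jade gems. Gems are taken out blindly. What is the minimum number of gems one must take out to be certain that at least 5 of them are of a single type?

30

An adversary could hand out at most 4 gems per type (7 types run out sooner): 4 + 4 + 3 + 2 + 1 + 3 + 4 + 2 + 3 + 3 = 29 gems and still no type has 5.
One more gem lands in a type already at 4, so 30 draws are enough and 29 are not.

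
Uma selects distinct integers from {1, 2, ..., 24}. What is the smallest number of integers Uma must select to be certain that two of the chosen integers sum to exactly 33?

17

A set avoiding the sum 33 can contain at most one of each pair {x, 33−x}, plus the 8 elements whose complement lies outside the range.
The integers 1, …, 16 (16 of them) are such a set: any two sum to at least 1+2 = 3 and at most 15+16 = 31 < 33.
Pigeonhole: any 17th integer completes one of the 8 pairs, so 17 choices force a sum of 33.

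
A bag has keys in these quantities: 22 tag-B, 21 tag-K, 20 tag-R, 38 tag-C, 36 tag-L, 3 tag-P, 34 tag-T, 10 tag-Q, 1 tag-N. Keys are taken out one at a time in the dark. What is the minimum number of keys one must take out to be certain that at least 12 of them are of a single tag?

By the pigeonhole principle, put each drawn key into a box by tag. The largest draw with every box below 12 takes min(count, 11) from each tag; tags with fewer than 11 contribute all they have.
Σ min(cᵢ, 11) = 11 + 11 + 11 + 11 + 11 + 3 + 11 + 10 + 1 = 80.
Draw number 80 + 1 = 81 must push one box to 12.

81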